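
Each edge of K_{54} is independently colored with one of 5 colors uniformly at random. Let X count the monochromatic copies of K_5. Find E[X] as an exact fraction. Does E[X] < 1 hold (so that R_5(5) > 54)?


E[X] = C(54, 5) · 5^{1 − 10} = 3162510 · 5^{−9} = 3162510/1953125.
As a reduced fraction: E[X] = 632502/390625 ≈ 1.619.
Is E[X] < 1? NO.
Since E[X] ≥ 1, the first-moment bound is inconclusive at n = 54; it does NOT by itself certify R_5(5) > 54.

E[X] = 632502/390625 ≈ 1.619; E[X] ≥ 1; first-moment method inconclusive here.


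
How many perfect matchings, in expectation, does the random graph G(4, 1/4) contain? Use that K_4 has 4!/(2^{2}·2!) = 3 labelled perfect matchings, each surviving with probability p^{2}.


K_4 has 4!/(2^{2}·2!) = 3 labelled perfect matchings.
For each such perfect matching H, let X_H = 1 if all 2 edges of H are present in G. Then P[X_H = 1] = p^{2} = (1/4)^{2} = 1/16.
Summing the indicators: E[X] = Σ_H E[X_H] = 3 · p^{2} = 3 · 1/16 = 3/16.
Numerically: E[X] ≈ 0.188.

E[X] = 3 · (1/4)^{2} = 3/16 ≈ 0.188.


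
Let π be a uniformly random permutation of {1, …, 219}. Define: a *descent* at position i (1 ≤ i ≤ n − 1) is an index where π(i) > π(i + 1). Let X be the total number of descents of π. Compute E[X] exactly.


Write X = Σ X_I over i = 1, …, 218, with X_I the indicator of one descent.
There are 218 indicators.
For each fixed i, the pair (π(i), π(i+1)) is a uniformly random ordered pair of distinct values from {1, …, 219}; by symmetry P[π(i) > π(i+1)] = 1/2.
By linearity: E[X] = 218 · (1/2) = (219 − 1) · (1/2) = 109 ≈ 109.000000.

E[X] = 109 = 109.000000.


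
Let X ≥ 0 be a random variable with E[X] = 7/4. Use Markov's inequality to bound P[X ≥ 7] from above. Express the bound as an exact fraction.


μ = E[X] = 7/4, a = 7.
Markov: P[X ≥ 7] ≤ μ/a = (7/4)/7 = 1/4.
Numerically: ≈ 0.250000.
(Since a = 7 > μ = 1.750000, the bound 1/4 is < 1 and informative.)

P[X ≥ 7] ≤ 1/4 ≈ 0.250000.


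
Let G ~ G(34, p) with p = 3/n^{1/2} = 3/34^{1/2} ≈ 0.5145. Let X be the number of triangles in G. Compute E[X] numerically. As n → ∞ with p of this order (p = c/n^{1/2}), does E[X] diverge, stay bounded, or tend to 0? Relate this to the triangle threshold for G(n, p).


Number of potential triangles: C(34, 3) = 5984.
Each occurs with probability p³ ≈ (0.5145)³ ≈ 1.3619005e-01.
By linearity: E[X] = C(34, 3)·p³ ≈ 5984 · 1.3619005e-01 ≈ 814.96128.
Since α = 1/2 < 1, p = c/n^{1/2} ≫ 1/n is above the triangle threshold p ~ 1/n. Asymptotically E[X] ~ (c³/6)·n^{3(1−α)} = (3³/6)·n^{1.5} → ∞; triangles are abundant w.h.p.

E[X] ≈ 814.96128; in regime p = Θ(1/n^{1/2}) E[X] diverges (above the triangle threshold p ~ 1/n).


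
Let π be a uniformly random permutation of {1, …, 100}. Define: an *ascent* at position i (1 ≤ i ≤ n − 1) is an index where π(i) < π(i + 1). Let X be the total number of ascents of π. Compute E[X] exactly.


Write X = Σ X_I over i = 1, …, 99, with X_I the indicator of one ascent.
There are 99 indicators.
For each fixed i, the pair (π(i), π(i+1)) is a uniformly random ordered pair of distinct values from {1, …, 100}; by symmetry P[π(i) < π(i+1)] = 1/2.
By linearity: E[X] = 99 · (1/2) = (100 − 1) · (1/2) = 99/2 ≈ 49.500000.

E[X] = 99/2 = 49.500000.


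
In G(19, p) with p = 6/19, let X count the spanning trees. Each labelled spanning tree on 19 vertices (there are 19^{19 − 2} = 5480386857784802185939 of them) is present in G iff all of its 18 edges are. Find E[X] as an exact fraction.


K_19 has 19^{19 − 2} = 5480386857784802185939 labelled spanning trees.
For each such spanning tree H, let X_H = 1 if all 18 edges of H are present in G. Then P[X_H = 1] = p^{18} = (6/19)^{18} = 101559956668416/104127350297911241532841.
Summing the indicators: E[X] = Σ_H E[X_H] = 5480386857784802185939 · p^{18} = 5480386857784802185939 · 101559956668416/104127350297911241532841 = 101559956668416/19.
Numerically: E[X] ≈ 5.3453e+12.

E[X] = 5480386857784802185939 · (6/19)^{18} = 101559956668416/19 ≈ 5.3453e+12.


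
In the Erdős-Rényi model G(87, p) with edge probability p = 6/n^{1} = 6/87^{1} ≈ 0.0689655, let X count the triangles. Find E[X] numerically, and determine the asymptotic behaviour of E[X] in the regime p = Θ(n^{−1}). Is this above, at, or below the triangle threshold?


Number of potential triangles: C(87, 3) = 105995.
Each occurs with probability p³ ≈ (0.0689655)³ ≈ 3.28016729e-04.
By linearity: E[X] = C(87, 3)·p³ ≈ 105995 · 3.28016729e-04 ≈ 34.768133.
Here α = 1, so p = 6/n is exactly at the triangle threshold p ~ 1/n. Asymptotically E[X] → c³/6 = 6³/6 = 36 ≈ 36.000000, a bounded constant. In this regime the triangle count is asymptotically Poisson(c³/6).

E[X] ≈ 34.768133; in regime p = Θ(1/n^{1}) E[X] stays bounded (at the triangle threshold p ~ 1/n).


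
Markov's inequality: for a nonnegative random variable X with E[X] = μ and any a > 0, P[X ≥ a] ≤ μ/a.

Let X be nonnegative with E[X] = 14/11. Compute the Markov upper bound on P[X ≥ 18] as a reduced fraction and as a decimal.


μ = E[X] = 14/11, a = 18.
Markov: P[X ≥ 18] ≤ μ/a = (14/11)/18 = 7/99.
Numerically: ≈ 0.071.
(Since a = 18 > μ = 1.273, the bound 7/99 is < 1 and informative.)

P[X ≥ 18] ≤ 7/99 ≈ 0.071.


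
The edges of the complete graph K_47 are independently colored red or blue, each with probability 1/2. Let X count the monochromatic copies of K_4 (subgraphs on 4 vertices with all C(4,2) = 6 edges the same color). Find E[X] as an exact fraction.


Let X = Σ_S X_S over the C(47, 4) = 178365 subsets S of size 4, where X_S = 1 if the K_4 on S is monochromatic.
For a fixed S, the K_4 on S has C(4, 2) = 6 edges. P[all 6 edges red] = (1/2)^6, and likewise for blue, so P[monochromatic] = 2·(1/2)^6 = 2^{1 − 6} = 1/32.
By linearity of expectation: E[X] = C(47, 4) · 2^{1 − 6} = 178365 · 1/32 = 178365/32.
Numerically: E[X] ≈ 5573.90625.

E[X] = C(47,4)·2^(1−C(4,2)) = 178365/32 ≈ 5573.90625.


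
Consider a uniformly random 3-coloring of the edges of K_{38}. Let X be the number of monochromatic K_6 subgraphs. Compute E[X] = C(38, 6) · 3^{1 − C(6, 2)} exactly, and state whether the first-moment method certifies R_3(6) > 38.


E[X] = C(38, 6) · 3^{1 − 15} = 2760681 · 3^{−14} = 2760681/4782969.
As a reduced fraction: E[X] = 920227/1594323 ≈ 0.5771898.
Is E[X] < 1? YES.
Since E[X] < 1, there exists a 3-coloring of K_{38} with no monochromatic K_6; hence R_3(6) > 38.

E[X] = 920227/1594323 ≈ 0.5771898; E[X] < 1, so R_3(6) > 38.


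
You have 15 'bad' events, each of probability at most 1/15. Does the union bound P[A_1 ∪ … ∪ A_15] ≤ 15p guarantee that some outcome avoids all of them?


Union bound: P[∪_{i=1}^{15} A_i] ≤ Σ_i P[A_i] ≤ 15·p = 15·(1/15) = 1.
Numerically: 1 ≈ 1.00000.
Is 1 < 1? NO.
Since the bound 1 is ≥ 1, the union bound is uninformative here; it does NOT by itself certify existence.

15·p = 1 ≈ 1.00000; existence NOT certified by the union bound.


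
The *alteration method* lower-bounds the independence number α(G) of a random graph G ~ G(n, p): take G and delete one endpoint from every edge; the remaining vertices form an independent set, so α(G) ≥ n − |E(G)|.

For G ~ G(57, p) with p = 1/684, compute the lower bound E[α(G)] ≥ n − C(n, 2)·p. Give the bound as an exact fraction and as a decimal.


E[|E(G)|] = C(57, 2)·p = 1596 · (1/684) = 7/3.
E[α(G)] ≥ n − E[|E(G)|] = 57 − 7/3 = 164/3.
Numerically: ≈ 54.666667.
(This is only a lower bound; the true E[α(G)] may be larger.)

E[α(G)] ≥ 164/3 ≈ 54.666667.


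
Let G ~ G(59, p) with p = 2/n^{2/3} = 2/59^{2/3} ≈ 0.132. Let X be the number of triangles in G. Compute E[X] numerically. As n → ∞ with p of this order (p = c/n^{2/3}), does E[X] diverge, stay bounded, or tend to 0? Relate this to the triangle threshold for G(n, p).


Number of potential triangles: C(59, 3) = 32509.
Each occurs with probability p³ ≈ (0.132)³ ≈ 2.29819e-03.
By linearity: E[X] = C(59, 3)·p³ ≈ 32509 · 2.29819e-03 ≈ 74.712.
Since α = 2/3 < 1, p = c/n^{2/3} ≫ 1/n is above the triangle threshold p ~ 1/n. Asymptotically E[X] ~ (c³/6)·n^{3(1−α)} = (2³/6)·n^{1} → ∞; triangles are abundant w.h.p.

E[X] ≈ 74.712; in regime p = Θ(1/n^{2/3}) E[X] diverges (above the triangle threshold p ~ 1/n).


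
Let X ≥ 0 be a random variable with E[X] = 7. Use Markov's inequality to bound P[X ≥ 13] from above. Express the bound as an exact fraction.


μ = E[X] = 7, a = 13.
Markov: P[X ≥ 13] ≤ μ/a = (7)/13 = 7/13.
Numerically: ≈ 0.53846.
(Since a = 13 > μ = 7.00000, the bound 7/13 is < 1 and informative.)

P[X ≥ 13] ≤ 7/13 ≈ 0.53846.


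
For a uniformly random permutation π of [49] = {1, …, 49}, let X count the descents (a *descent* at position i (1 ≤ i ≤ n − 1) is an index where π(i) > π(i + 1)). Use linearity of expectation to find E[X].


Write X = Σ X_I over i = 1, …, 48, with X_I the indicator of one descent.
There are 48 indicators.
For each fixed i, the pair (π(i), π(i+1)) is a uniformly random ordered pair of distinct values from {1, …, 49}; by symmetry P[π(i) > π(i+1)] = 1/2.
By linearity: E[X] = 48 · (1/2) = (49 − 1) · (1/2) = 24 ≈ 24.00000.

E[X] = 24 = 24.00000.


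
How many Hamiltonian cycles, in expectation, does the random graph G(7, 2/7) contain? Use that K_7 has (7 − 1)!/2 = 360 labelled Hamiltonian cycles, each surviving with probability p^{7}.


K_7 has (7 − 1)!/2 = 360 labelled Hamiltonian cycles.
For each such Hamiltonian cycle H, let X_H = 1 if all 7 edges of H are present in G. Then P[X_H = 1] = p^{7} = (2/7)^{7} = 128/823543.
By linearity: E[X] = Σ_H E[X_H] = 360 · p^{7} = 360 · 128/823543 = 46080/823543.
Numerically: E[X] ≈ 0.056.

E[X] = 360 · (2/7)^{7} = 46080/823543 ≈ 0.056.


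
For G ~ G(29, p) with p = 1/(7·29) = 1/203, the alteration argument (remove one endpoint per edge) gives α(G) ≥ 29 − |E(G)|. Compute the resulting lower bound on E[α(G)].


E[|E(G)|] = C(29, 2)·p = 406 · (1/203) = 2.
E[α(G)] ≥ n − E[|E(G)|] = 29 − 2 = 27.
Numerically: ≈ 27.000000.
(This is only a lower bound; the true E[α(G)] may be larger.)

E[α(G)] ≥ 27 ≈ 27.000000.


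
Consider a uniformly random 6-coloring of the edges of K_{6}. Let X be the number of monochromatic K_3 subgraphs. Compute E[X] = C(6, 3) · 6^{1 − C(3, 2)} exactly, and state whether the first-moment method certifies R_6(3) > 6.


E[X] = C(6, 3) · 6^{1 − 3} = 20 · 6^{−2} = 20/36.
As a reduced fraction: E[X] = 5/9 ≈ 0.5556.
Is E[X] < 1? YES.
Since E[X] < 1, there exists a 6-coloring of K_{6} with no monochromatic K_3; hence R_6(3) > 6.

E[X] = 5/9 ≈ 0.5556; E[X] < 1, so R_6(3) > 6.


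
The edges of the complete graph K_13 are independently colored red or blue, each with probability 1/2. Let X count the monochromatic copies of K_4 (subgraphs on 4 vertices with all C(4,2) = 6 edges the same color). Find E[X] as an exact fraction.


Let X = Σ_S X_S over the C(13, 4) = 715 subsets S of size 4, where X_S = 1 if the K_4 on S is monochromatic.
For a fixed S, the K_4 on S has C(4, 2) = 6 edges. P[all 6 edges red] = (1/2)^6, and likewise for blue, so P[monochromatic] = 2·(1/2)^6 = 2^{1 − 6} = 1/32.
By linearity: E[X] = C(13, 4) · 2^{1 − 6} = 715 · 1/32 = 715/32.
Numerically: E[X] ≈ 22.3438.

E[X] = C(13,4)·2^(1−C(4,2)) = 715/32 ≈ 22.3438.


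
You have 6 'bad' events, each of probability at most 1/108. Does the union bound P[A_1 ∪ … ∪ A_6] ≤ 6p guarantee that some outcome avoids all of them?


Union bound: P[∪_{i=1}^{6} A_i] ≤ Σ_i P[A_i] ≤ 6·p = 6·(1/108) = 1/18.
Numerically: 1/18 ≈ 0.05556.
Is 1/18 < 1? YES.
Since P[∪ A_i] ≤ 1/18 < 1, the complement has P[∩ A_i^c] ≥ 1 − 1/18 = 17/18 > 0, so some outcome avoids every A_i.

6·p = 1/18 ≈ 0.05556; existence CERTIFIED by the union bound.


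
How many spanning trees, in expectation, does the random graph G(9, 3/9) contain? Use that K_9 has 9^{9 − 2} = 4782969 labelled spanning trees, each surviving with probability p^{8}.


K_9 has 9^{9 − 2} = 4782969 labelled spanning trees.
For each such spanning tree H, let X_H = 1 if all 8 edges of H are present in G. Then P[X_H = 1] = p^{8} = (1/3)^{8} = 1/6561.
Summing the indicators: E[X] = Σ_H E[X_H] = 4782969 · p^{8} = 4782969 · 1/6561 = 729.
Numerically: E[X] ≈ 729.

E[X] = 4782969 · (1/3)^{8} = 729 ≈ 729.


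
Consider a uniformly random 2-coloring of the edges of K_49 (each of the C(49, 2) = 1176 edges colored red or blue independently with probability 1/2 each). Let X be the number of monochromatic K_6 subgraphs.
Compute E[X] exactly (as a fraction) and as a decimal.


Let X = Σ_S X_S over the C(49, 6) = 13983816 subsets S of size 6, where X_S = 1 if the K_6 on S is monochromatic.
For a fixed S, the K_6 on S has C(6, 2) = 15 edges. P[all 15 edges red] = (1/2)^15, and likewise for blue, so P[monochromatic] = 2·(1/2)^15 = 2^{1 − 15} = 1/16384.
Summing: E[X] = C(49, 6) · 2^{1 − 15} = 13983816 · 1/16384 = 1747977/2048.
Numerically: E[X] ≈ 853.50439.

E[X] = C(49,6)·2^(1−C(6,2)) = 1747977/2048 ≈ 853.50439.


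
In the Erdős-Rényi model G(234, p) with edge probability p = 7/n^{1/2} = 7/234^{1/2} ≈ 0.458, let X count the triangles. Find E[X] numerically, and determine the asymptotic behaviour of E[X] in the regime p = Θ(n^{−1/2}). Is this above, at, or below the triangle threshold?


Number of potential triangles: C(234, 3) = 2108184.
Each occurs with probability p³ ≈ (0.458)³ ≈ 9.58231e-02.
By linearity: E[X] = C(234, 3)·p³ ≈ 2108184 · 9.58231e-02 ≈ 202012.781.
Since α = 1/2 < 1, p = c/n^{1/2} ≫ 1/n is above the triangle threshold p ~ 1/n. Asymptotically E[X] ~ (c³/6)·n^{3(1−α)} = (7³/6)·n^{1.5} → ∞; triangles are abundant w.h.p.

E[X] ≈ 202012.781; in regime p = Θ(1/n^{1/2}) E[X] diverges (above the triangle threshold p ~ 1/n).


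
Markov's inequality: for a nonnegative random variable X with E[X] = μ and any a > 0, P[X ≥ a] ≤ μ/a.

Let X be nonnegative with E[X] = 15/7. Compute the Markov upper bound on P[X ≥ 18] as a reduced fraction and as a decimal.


μ = E[X] = 15/7, a = 18.
Markov: P[X ≥ 18] ≤ μ/a = (15/7)/18 = 5/42.
Numerically: ≈ 0.11905.
(Since a = 18 > μ = 2.14286, the bound 5/42 is < 1 and informative.)

P[X ≥ 18] ≤ 5/42 ≈ 0.11905.


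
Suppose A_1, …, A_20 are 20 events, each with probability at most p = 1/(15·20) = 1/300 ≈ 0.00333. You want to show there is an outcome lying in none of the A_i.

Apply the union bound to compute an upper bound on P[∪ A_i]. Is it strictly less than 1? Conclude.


Union bound: P[∪_{i=1}^{20} A_i] ≤ Σ_i P[A_i] ≤ 20·p = 20·(1/300) = 1/15.
Numerically: 1/15 ≈ 0.06667.
Is 1/15 < 1? YES.
Since P[∪ A_i] ≤ 1/15 < 1, the complement has P[∩ A_i^c] ≥ 1 − 1/15 = 14/15 > 0, so some outcome avoids every A_i.

20·p = 1/15 ≈ 0.06667; existence CERTIFIED by the union bound.


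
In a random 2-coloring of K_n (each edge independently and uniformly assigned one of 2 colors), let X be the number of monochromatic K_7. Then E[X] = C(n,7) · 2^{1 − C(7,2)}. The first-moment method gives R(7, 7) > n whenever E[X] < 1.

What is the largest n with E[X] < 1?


We need C(n, 7) · 2^{1 − 21} < 1, i.e. C(n, 7) < 2^{21 − 1} = 1048576.
Check values of n near the boundary:
  n = 21: C(21, 7) = 116280; 116280 < 1048576? YES
  n = 22: C(22, 7) = 170544; 170544 < 1048576? YES
  n = 23: C(23, 7) = 245157; 245157 < 1048576? YES
  n = 24: C(24, 7) = 346104; 346104 < 1048576? YES
  n = 25: C(25, 7) = 480700; 480700 < 1048576? YES
  n = 26: C(26, 7) = 657800; 657800 < 1048576? YES
  n = 27: C(27, 7) = 888030; 888030 < 1048576? YES
  n = 28: C(28, 7) = 1184040; 1184040 < 1048576? NO
The largest n with C(n, 7) < 1048576 is n = 27 (where E[X] = 444015/524288 ≈ 0.846891). Hence R(7, 7) > 27, i.e. R(7, 7) ≥ 28.

Largest n = 27; hence R(7, 7) > 27.


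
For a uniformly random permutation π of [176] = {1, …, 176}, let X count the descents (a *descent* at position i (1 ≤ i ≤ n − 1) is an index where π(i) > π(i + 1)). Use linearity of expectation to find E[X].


Write X = Σ X_I over i = 1, …, 175, with X_I the indicator of one descent.
There are 175 indicators.
For each fixed i, the pair (π(i), π(i+1)) is a uniformly random ordered pair of distinct values from {1, …, 176}; by symmetry P[π(i) > π(i+1)] = 1/2.
By linearity: E[X] = 175 · (1/2) = (176 − 1) · (1/2) = 175/2 ≈ 87.500000.

E[X] = 175/2 = 87.500000.


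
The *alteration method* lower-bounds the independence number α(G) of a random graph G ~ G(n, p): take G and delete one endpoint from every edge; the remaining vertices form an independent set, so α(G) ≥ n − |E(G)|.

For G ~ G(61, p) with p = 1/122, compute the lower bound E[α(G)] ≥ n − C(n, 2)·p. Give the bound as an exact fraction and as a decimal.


E[|E(G)|] = C(61, 2)·p = 1830 · (1/122) = 15.
E[α(G)] ≥ n − E[|E(G)|] = 61 − 15 = 46.
Numerically: ≈ 46.00000.
(This is only a lower bound; the true E[α(G)] may be larger.)

E[α(G)] ≥ 46 ≈ 46.00000.


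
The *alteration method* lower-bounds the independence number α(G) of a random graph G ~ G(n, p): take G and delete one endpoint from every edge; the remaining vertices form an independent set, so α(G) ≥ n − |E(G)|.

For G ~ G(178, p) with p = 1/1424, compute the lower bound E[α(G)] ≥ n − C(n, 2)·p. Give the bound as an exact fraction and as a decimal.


E[|E(G)|] = C(178, 2)·p = 15753 · (1/1424) = 177/16.
E[α(G)] ≥ n − E[|E(G)|] = 178 − 177/16 = 2671/16.
Numerically: ≈ 166.9375.
(This is only a lower bound; the true E[α(G)] may be larger.)

E[α(G)] ≥ 2671/16 ≈ 166.9375.


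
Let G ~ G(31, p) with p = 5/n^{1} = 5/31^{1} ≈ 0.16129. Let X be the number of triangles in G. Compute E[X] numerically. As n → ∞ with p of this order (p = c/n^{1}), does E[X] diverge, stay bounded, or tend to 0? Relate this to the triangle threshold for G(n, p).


Number of potential triangles: C(31, 3) = 4495.
Each occurs with probability p³ ≈ (0.16129)³ ≈ 4.19589809e-03.
By linearity: E[X] = C(31, 3)·p³ ≈ 4495 · 4.19589809e-03 ≈ 18.860562.
Here α = 1, so p = 5/n is exactly at the triangle threshold p ~ 1/n. Asymptotically E[X] → c³/6 = 5³/6 = 125/6 ≈ 20.833333, a bounded constant. In this regime the triangle count is asymptotically Poisson(c³/6).

E[X] ≈ 18.860562; in regime p = Θ(1/n^{1}) E[X] stays bounded (at the triangle threshold p ~ 1/n).


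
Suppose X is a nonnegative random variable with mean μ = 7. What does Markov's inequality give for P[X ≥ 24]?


μ = E[X] = 7, a = 24.
Markov: P[X ≥ 24] ≤ μ/a = (7)/24 = 7/24.
Numerically: ≈ 0.291667.
(Since a = 24 > μ = 7.000000, the bound 7/24 is < 1 and informative.)

P[X ≥ 24] ≤ 7/24 ≈ 0.291667.


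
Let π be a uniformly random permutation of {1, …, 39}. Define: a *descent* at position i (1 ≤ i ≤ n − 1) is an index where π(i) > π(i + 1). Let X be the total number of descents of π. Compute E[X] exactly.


Write X = Σ X_I over i = 1, …, 38, with X_I the indicator of one descent.
There are 38 indicators.
For each fixed i, the pair (π(i), π(i+1)) is a uniformly random ordered pair of distinct values from {1, …, 39}; by symmetry P[π(i) > π(i+1)] = 1/2.
By linearity: E[X] = 38 · (1/2) = (39 − 1) · (1/2) = 19 ≈ 19.000000.

E[X] = 19 = 19.000000.


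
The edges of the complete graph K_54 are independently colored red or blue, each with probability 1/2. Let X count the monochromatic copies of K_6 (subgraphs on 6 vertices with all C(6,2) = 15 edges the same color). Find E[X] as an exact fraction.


Let X = Σ_S X_S over the C(54, 6) = 25827165 subsets S of size 6, where X_S = 1 if the K_6 on S is monochromatic.
For a fixed S, the K_6 on S has C(6, 2) = 15 edges. P[all 15 edges red] = (1/2)^15, and likewise for blue, so P[monochromatic] = 2·(1/2)^15 = 2^{1 − 15} = 1/16384.
Summing: E[X] = C(54, 6) · 2^{1 − 15} = 25827165 · 1/16384 = 25827165/16384.
Numerically: E[X] ≈ 1576.365.

E[X] = C(54,6)·2^(1−C(6,2)) = 25827165/16384 ≈ 1576.365.


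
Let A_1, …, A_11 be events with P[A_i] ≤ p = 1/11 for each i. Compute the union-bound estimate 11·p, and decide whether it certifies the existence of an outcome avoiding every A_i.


Union bound: P[∪_{i=1}^{11} A_i] ≤ Σ_i P[A_i] ≤ 11·p = 11·(1/11) = 1.
Numerically: 1 ≈ 1.00000.
Is 1 < 1? NO.
Since the bound 1 is ≥ 1, the union bound is uninformative here; it does NOT by itself certify existence.

11·p = 1 ≈ 1.00000; existence NOT certified by the union bound.


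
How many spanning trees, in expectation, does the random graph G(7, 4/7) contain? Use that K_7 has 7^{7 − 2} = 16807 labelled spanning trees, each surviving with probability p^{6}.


K_7 has 7^{7 − 2} = 16807 labelled spanning trees.
For each such spanning tree H, let X_H = 1 if all 6 edges of H are present in G. Then P[X_H = 1] = p^{6} = (4/7)^{6} = 4096/117649.
Summing the indicators: E[X] = Σ_H E[X_H] = 16807 · p^{6} = 16807 · 4096/117649 = 4096/7.
Numerically: E[X] ≈ 585.143.

E[X] = 16807 · (4/7)^{6} = 4096/7 ≈ 585.143.


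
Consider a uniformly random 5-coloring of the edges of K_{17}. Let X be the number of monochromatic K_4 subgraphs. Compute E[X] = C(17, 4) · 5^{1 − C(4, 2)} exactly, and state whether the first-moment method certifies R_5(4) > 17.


E[X] = C(17, 4) · 5^{1 − 6} = 2380 · 5^{−5} = 2380/3125.
As a reduced fraction: E[X] = 476/625 ≈ 0.762.
Is E[X] < 1? YES.
Since E[X] < 1, there exists a 5-coloring of K_{17} with no monochromatic K_4; hence R_5(4) > 17.

E[X] = 476/625 ≈ 0.762; E[X] < 1, so R_5(4) > 17.


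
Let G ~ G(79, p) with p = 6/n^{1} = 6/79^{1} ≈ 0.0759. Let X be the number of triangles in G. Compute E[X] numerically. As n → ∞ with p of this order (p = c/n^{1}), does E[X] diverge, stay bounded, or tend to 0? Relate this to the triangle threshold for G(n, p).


Number of potential triangles: C(79, 3) = 79079.
Each occurs with probability p³ ≈ (0.0759)³ ≈ 4.38099e-04.
By linearity: E[X] = C(79, 3)·p³ ≈ 79079 · 4.38099e-04 ≈ 34.644.
Here α = 1, so p = 6/n is exactly at the triangle threshold p ~ 1/n. Asymptotically E[X] → c³/6 = 6³/6 = 36 ≈ 36.000, a bounded constant. In this regime the triangle count is asymptotically Poisson(c³/6).

E[X] ≈ 34.644; in regime p = Θ(1/n^{1}) E[X] stays bounded (at the triangle threshold p ~ 1/n).


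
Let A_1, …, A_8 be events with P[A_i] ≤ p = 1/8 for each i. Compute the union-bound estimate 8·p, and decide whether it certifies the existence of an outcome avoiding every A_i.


Union bound: P[∪_{i=1}^{8} A_i] ≤ Σ_i P[A_i] ≤ 8·p = 8·(1/8) = 1.
Numerically: 1 ≈ 1.0000.
Is 1 < 1? NO.
Since the bound 1 is ≥ 1, the union bound is uninformative here; it does NOT by itself certify existence.

8·p = 1 ≈ 1.0000; existence NOT certified by the union bound.


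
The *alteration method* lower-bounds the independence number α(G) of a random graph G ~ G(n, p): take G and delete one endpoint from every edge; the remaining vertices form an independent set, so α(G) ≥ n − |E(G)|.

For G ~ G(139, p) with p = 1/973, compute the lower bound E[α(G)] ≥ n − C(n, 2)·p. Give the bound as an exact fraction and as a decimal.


E[|E(G)|] = C(139, 2)·p = 9591 · (1/973) = 69/7.
E[α(G)] ≥ n − E[|E(G)|] = 139 − 69/7 = 904/7.
Numerically: ≈ 129.142857.
(This is only a lower bound; the true E[α(G)] may be larger.)

E[α(G)] ≥ 904/7 ≈ 129.142857.


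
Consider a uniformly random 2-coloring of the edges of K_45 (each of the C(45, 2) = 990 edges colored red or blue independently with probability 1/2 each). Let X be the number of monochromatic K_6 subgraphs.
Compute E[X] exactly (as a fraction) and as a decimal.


Let X = Σ_S X_S over the C(45, 6) = 8145060 subsets S of size 6, where X_S = 1 if the K_6 on S is monochromatic.
For a fixed S, the K_6 on S has C(6, 2) = 15 edges. P[all 15 edges red] = (1/2)^15, and likewise for blue, so P[monochromatic] = 2·(1/2)^15 = 2^{1 − 15} = 1/16384.
By linearity: E[X] = C(45, 6) · 2^{1 − 15} = 8145060 · 1/16384 = 2036265/4096.
Numerically: E[X] ≈ 497.135010.

E[X] = C(45,6)·2^(1−C(6,2)) = 2036265/4096 ≈ 497.135010.


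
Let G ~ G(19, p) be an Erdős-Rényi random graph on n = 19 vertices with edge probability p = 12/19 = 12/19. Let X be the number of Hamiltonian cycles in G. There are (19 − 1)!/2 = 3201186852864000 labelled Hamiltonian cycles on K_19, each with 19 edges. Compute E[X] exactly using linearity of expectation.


K_19 has (19 − 1)!/2 = 3201186852864000 labelled Hamiltonian cycles.
For each such Hamiltonian cycle H, let X_H = 1 if all 19 edges of H are present in G. Then P[X_H = 1] = p^{19} = (12/19)^{19} = 319479999370622926848/1978419655660313589123979.
By linearity: E[X] = Σ_H E[X_H] = 3201186852864000 · p^{19} = 3201186852864000 · 319479999370622926848/1978419655660313589123979 = 1022715173738237107931793611292672000/1978419655660313589123979.
Numerically: E[X] ≈ 5.1694e+11.

E[X] = 3201186852864000 · (12/19)^{19} = 1022715173738237107931793611292672000/1978419655660313589123979 ≈ 5.1694e+11.


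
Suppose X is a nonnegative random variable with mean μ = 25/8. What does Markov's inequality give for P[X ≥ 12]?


μ = E[X] = 25/8, a = 12.
Markov: P[X ≥ 12] ≤ μ/a = (25/8)/12 = 25/96.
Numerically: ≈ 0.26042.
(Since a = 12 > μ = 3.12500, the bound 25/96 is < 1 and informative.)

P[X ≥ 12] ≤ 25/96 ≈ 0.26042.


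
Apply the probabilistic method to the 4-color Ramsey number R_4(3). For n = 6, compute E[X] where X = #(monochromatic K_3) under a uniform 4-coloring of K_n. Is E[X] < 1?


E[X] = C(6, 3) · 4^{1 − 3} = 20 · 4^{−2} = 20/16.
As a reduced fraction: E[X] = 5/4 ≈ 1.25000.
Is E[X] < 1? NO.
Since E[X] ≥ 1, the first-moment bound is inconclusive at n = 6; it does NOT by itself certify R_4(3) > 6.

E[X] = 5/4 ≈ 1.25000; E[X] ≥ 1; first-moment method inconclusive here.


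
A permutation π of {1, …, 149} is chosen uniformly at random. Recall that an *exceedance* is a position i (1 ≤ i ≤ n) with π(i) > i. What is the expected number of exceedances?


Write X = Σ_{i=1}^{149} X_i, where X_i = 1_{π(i) > i}.
For each fixed i, π(i) is uniform over {1, …, 149} (marginal of a uniform permutation), so P[π(i) > i] = (n − i)/n. Summing: Σ_{i=1}^{149} (n − i)/n = (0 + 1 + … + 148)/149 = 149(149 − 1)/(2·149) = (149 − 1)/2.
Hence E[X] = Σ_{i=1}^{149} (149 − i)/149 = 74 ≈ 74.00000.

E[X] = 74 = 74.00000.


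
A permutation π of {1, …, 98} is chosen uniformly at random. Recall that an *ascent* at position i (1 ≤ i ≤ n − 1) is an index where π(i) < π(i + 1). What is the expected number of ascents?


Write X = Σ X_I over i = 1, …, 97, with X_I the indicator of one ascent.
There are 97 indicators.
For each fixed i, the pair (π(i), π(i+1)) is a uniformly random ordered pair of distinct values from {1, …, 98}; by symmetry P[π(i) < π(i+1)] = 1/2.
By linearity: E[X] = 97 · (1/2) = (98 − 1) · (1/2) = 97/2 ≈ 48.5000.

E[X] = 97/2 = 48.5000.


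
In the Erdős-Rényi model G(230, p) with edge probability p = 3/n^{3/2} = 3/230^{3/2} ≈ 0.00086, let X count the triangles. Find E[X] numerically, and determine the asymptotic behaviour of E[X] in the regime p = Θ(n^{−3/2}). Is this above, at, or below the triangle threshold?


Number of potential triangles: C(230, 3) = 2001460.
Each occurs with probability p³ ≈ (0.00086)³ ≈ 6.36192e-10.
By linearity: E[X] = C(230, 3)·p³ ≈ 2001460 · 6.36192e-10 ≈ 0.001.
Since α = 3/2 > 1, p = c/n^{3/2} = o(1/n) is below the triangle threshold p ~ 1/n. Asymptotically E[X] ~ (c³/6)·n^{3(1−α)} = (3³/6)·n^{-1.5} → 0, so by Markov's inequality G has no triangles w.h.p.

E[X] ≈ 0.001; in regime p = Θ(1/n^{3/2}) E[X] tends to 0 (below the triangle threshold p ~ 1/n).


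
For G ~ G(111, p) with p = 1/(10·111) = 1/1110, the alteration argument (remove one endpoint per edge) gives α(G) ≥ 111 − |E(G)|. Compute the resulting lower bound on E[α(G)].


E[|E(G)|] = C(111, 2)·p = 6105 · (1/1110) = 11/2.
E[α(G)] ≥ n − E[|E(G)|] = 111 − 11/2 = 211/2.
Numerically: ≈ 105.500.
(This is only a lower bound; the true E[α(G)] may be larger.)

E[α(G)] ≥ 211/2 ≈ 105.500.


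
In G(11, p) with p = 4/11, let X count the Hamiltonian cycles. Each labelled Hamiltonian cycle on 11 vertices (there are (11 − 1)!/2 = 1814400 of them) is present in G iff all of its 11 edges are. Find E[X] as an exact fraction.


K_11 has (11 − 1)!/2 = 1814400 labelled Hamiltonian cycles.
For each such Hamiltonian cycle H, let X_H = 1 if all 11 edges of H are present in G. Then P[X_H = 1] = p^{11} = (4/11)^{11} = 4194304/285311670611.
Summing the indicators: E[X] = Σ_H E[X_H] = 1814400 · p^{11} = 1814400 · 4194304/285311670611 = 7610145177600/285311670611.
Numerically: E[X] ≈ 26.673.

E[X] = 1814400 · (4/11)^{11} = 7610145177600/285311670611 ≈ 26.673.


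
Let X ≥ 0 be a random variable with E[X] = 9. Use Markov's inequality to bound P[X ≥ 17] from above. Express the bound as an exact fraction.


μ = E[X] = 9, a = 17.
Markov: P[X ≥ 17] ≤ μ/a = (9)/17 = 9/17.
Numerically: ≈ 0.5294.
(Since a = 17 > μ = 9.0000, the bound 9/17 is < 1 and informative.)

P[X ≥ 17] ≤ 9/17 ≈ 0.5294.


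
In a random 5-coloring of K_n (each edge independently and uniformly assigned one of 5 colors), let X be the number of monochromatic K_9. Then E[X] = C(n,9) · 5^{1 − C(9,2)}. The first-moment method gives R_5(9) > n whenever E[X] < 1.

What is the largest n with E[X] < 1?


We need C(n, 9) · 5^{1 − 36} < 1, i.e. C(n, 9) < 5^{36 − 1} = 2910383045673370361328125.
Check values of n near the boundary:
  n = 2165: C(2165, 9) = 2832220612024886803272630; 2832220612024886803272630 < 2910383045673370361328125? YES
  n = 2166: C(2166, 9) = 2844037944203015677277940; 2844037944203015677277940 < 2910383045673370361328125? YES
  n = 2167: C(2167, 9) = 2855899084841489792706810; 2855899084841489792706810 < 2910383045673370361328125? YES
  n = 2168: C(2168, 9) = 2867804175977929537095120; 2867804175977929537095120 < 2910383045673370361328125? YES
  n = 2169: C(2169, 9) = 2879753360044504243499683; 2879753360044504243499683 < 2910383045673370361328125? YES
  n = 2170: C(2170, 9) = 2891746779868845075610510; 2891746779868845075610510 < 2910383045673370361328125? YES
  n = 2171: C(2171, 9) = 2903784578674959601827205; 2903784578674959601827205 < 2910383045673370361328125? YES
  n = 2172: C(2172, 9) = 2915866900084148060642020; 2915866900084148060642020 < 2910383045673370361328125? NO
  n = 2173: C(2173, 9) = 2927993888115921319674265; 2927993888115921319674265 < 2910383045673370361328125? NO
The largest n with C(n, 9) < 2910383045673370361328125 is n = 2171 (where E[X] = 580756915734991920365441/582076609134674072265625 ≈ 0.9977328). Hence R_5(9) > 2171, i.e. R_5(9) ≥ 2172.

Largest n = 2171; hence R_5(9) > 2171.


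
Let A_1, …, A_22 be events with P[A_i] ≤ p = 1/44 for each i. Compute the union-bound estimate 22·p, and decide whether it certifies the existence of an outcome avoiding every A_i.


Union bound: P[∪_{i=1}^{22} A_i] ≤ Σ_i P[A_i] ≤ 22·p = 22·(1/44) = 1/2.
Numerically: 1/2 ≈ 0.500000.
Is 1/2 < 1? YES.
Since P[∪ A_i] ≤ 1/2 < 1, the complement has P[∩ A_i^c] ≥ 1 − 1/2 = 1/2 > 0, so some outcome avoids every A_i.

22·p = 1/2 ≈ 0.500000; existence CERTIFIED by the union bound.


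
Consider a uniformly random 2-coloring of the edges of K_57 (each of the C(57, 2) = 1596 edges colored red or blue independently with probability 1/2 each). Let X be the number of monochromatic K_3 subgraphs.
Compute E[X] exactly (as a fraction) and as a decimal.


Let X = Σ_S X_S over the C(57, 3) = 29260 subsets S of size 3, where X_S = 1 if the K_3 on S is monochromatic.
For a fixed S, the K_3 on S has C(3, 2) = 3 edges. P[all 3 edges red] = (1/2)^3, and likewise for blue, so P[monochromatic] = 2·(1/2)^3 = 2^{1 − 3} = 1/4.
By linearity of expectation: E[X] = C(57, 3) · 2^{1 − 3} = 29260 · 1/4 = 7315.
Numerically: E[X] ≈ 7315.000000.

E[X] = C(57,3)·2^(1−C(3,2)) = 7315 ≈ 7315.000000.


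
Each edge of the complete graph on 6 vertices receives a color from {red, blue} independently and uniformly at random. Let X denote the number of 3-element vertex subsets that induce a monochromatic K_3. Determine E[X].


Let X = Σ_S X_S over the C(6, 3) = 20 subsets S of size 3, where X_S = 1 if the K_3 on S is monochromatic.
For a fixed S, the K_3 on S has C(3, 2) = 3 edges. P[all 3 edges red] = (1/2)^3, and likewise for blue, so P[monochromatic] = 2·(1/2)^3 = 2^{1 − 3} = 1/4.
By linearity of expectation: E[X] = C(6, 3) · 2^{1 − 3} = 20 · 1/4 = 5.
Numerically: E[X] ≈ 5.00000.

E[X] = C(6,3)·2^(1−C(3,2)) = 5 ≈ 5.00000.


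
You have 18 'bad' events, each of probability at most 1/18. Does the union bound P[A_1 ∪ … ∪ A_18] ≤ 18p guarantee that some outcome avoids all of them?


Union bound: P[∪_{i=1}^{18} A_i] ≤ Σ_i P[A_i] ≤ 18·p = 18·(1/18) = 1.
Numerically: 1 ≈ 1.0000.
Is 1 < 1? NO.
Since the bound 1 is ≥ 1, the union bound is uninformative here; it does NOT by itself certify existence.

18·p = 1 ≈ 1.0000; existence NOT certified by the union bound.


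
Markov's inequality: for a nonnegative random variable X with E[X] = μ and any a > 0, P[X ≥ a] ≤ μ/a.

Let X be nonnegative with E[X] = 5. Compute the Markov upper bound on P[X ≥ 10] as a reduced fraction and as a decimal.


μ = E[X] = 5, a = 10.
Markov: P[X ≥ 10] ≤ μ/a = (5)/10 = 1/2.
Numerically: ≈ 0.500.
(Since a = 10 > μ = 5.000, the bound 1/2 is < 1 and informative.)

P[X ≥ 10] ≤ 1/2 ≈ 0.500.


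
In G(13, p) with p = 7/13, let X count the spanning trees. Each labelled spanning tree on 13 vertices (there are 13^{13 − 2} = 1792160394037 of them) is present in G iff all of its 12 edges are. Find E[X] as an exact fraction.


K_13 has 13^{13 − 2} = 1792160394037 labelled spanning trees.
For each such spanning tree H, let X_H = 1 if all 12 edges of H are present in G. Then P[X_H = 1] = p^{12} = (7/13)^{12} = 13841287201/23298085122481.
Summing the indicators: E[X] = Σ_H E[X_H] = 1792160394037 · p^{12} = 1792160394037 · 13841287201/23298085122481 = 13841287201/13.
Numerically: E[X] ≈ 1.06e+09.

E[X] = 1792160394037 · (7/13)^{12} = 13841287201/13 ≈ 1.06e+09.


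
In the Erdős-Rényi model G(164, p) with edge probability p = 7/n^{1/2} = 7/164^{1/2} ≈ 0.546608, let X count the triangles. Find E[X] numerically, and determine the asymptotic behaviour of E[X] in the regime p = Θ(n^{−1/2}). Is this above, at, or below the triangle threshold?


Number of potential triangles: C(164, 3) = 721764.
Each occurs with probability p³ ≈ (0.546608)³ ≈ 1.63315855e-01.
By linearity: E[X] = C(164, 3)·p³ ≈ 721764 · 1.63315855e-01 ≈ 117875.504521.
Since α = 1/2 < 1, p = c/n^{1/2} ≫ 1/n is above the triangle threshold p ~ 1/n. Asymptotically E[X] ~ (c³/6)·n^{3(1−α)} = (7³/6)·n^{1.5} → ∞; triangles are abundant w.h.p.

E[X] ≈ 117875.504521; in regime p = Θ(1/n^{1/2}) E[X] diverges (above the triangle threshold p ~ 1/n).


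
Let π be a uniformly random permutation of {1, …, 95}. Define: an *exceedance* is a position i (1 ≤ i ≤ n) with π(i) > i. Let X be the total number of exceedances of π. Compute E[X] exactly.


Write X = Σ_{i=1}^{95} X_i, where X_i = 1_{π(i) > i}.
For each fixed i, π(i) is uniform over {1, …, 95} (marginal of a uniform permutation), so P[π(i) > i] = (n − i)/n. Summing: Σ_{i=1}^{95} (n − i)/n = (0 + 1 + … + 94)/95 = 95(95 − 1)/(2·95) = (95 − 1)/2.
Hence E[X] = Σ_{i=1}^{95} (95 − i)/95 = 47 ≈ 47.00000.

E[X] = 47 = 47.00000.


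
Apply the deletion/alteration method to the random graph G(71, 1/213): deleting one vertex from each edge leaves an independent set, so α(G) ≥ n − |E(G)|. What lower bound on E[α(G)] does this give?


E[|E(G)|] = C(71, 2)·p = 2485 · (1/213) = 35/3.
E[α(G)] ≥ n − E[|E(G)|] = 71 − 35/3 = 178/3.
Numerically: ≈ 59.333.
(This is only a lower bound; the true E[α(G)] may be larger.)

E[α(G)] ≥ 178/3 ≈ 59.333.


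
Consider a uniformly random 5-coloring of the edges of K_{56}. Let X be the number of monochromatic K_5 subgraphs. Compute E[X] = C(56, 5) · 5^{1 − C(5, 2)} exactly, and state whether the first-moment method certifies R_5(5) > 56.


E[X] = C(56, 5) · 5^{1 − 10} = 3819816 · 5^{−9} = 3819816/1953125.
As a reduced fraction: E[X] = 3819816/1953125 ≈ 1.956.
Is E[X] < 1? NO.
Since E[X] ≥ 1, the first-moment bound is inconclusive at n = 56; it does NOT by itself certify R_5(5) > 56.

E[X] = 3819816/1953125 ≈ 1.956; E[X] ≥ 1; first-moment method inconclusive here.


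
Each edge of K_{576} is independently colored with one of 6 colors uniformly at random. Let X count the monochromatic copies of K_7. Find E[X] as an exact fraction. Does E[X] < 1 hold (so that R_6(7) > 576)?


E[X] = C(576, 7) · 6^{1 − 21} = 4023771393470400 · 6^{−20} = 4023771393470400/3656158440062976.
As a reduced fraction: E[X] = 6985714224775/6347497291776 ≈ 1.1005462.
Is E[X] < 1? NO.
Since E[X] ≥ 1, the first-moment bound is inconclusive at n = 576; it does NOT by itself certify R_6(7) > 576.

E[X] = 6985714224775/6347497291776 ≈ 1.1005462; E[X] ≥ 1; first-moment method inconclusive here.


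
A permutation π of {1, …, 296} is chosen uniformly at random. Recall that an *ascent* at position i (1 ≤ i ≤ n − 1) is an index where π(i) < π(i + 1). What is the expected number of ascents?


Write X = Σ X_I over i = 1, …, 295, with X_I the indicator of one ascent.
There are 295 indicators.
For each fixed i, the pair (π(i), π(i+1)) is a uniformly random ordered pair of distinct values from {1, …, 296}; by symmetry P[π(i) < π(i+1)] = 1/2.
By linearity: E[X] = 295 · (1/2) = (296 − 1) · (1/2) = 295/2 ≈ 147.500000.

E[X] = 295/2 = 147.500000.


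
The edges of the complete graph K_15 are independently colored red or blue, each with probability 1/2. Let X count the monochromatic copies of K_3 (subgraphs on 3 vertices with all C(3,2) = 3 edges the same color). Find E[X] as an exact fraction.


Let X = Σ_S X_S over the C(15, 3) = 455 subsets S of size 3, where X_S = 1 if the K_3 on S is monochromatic.
For a fixed S, the K_3 on S has C(3, 2) = 3 edges. P[all 3 edges red] = (1/2)^3, and likewise for blue, so P[monochromatic] = 2·(1/2)^3 = 2^{1 − 3} = 1/4.
Summing: E[X] = C(15, 3) · 2^{1 − 3} = 455 · 1/4 = 455/4.
Numerically: E[X] ≈ 113.750.

E[X] = C(15,3)·2^(1−C(3,2)) = 455/4 ≈ 113.750.


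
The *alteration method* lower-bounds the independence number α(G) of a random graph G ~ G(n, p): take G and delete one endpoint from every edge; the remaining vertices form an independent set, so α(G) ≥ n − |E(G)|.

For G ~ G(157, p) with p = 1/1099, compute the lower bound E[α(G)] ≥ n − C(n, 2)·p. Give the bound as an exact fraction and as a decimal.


E[|E(G)|] = C(157, 2)·p = 12246 · (1/1099) = 78/7.
E[α(G)] ≥ n − E[|E(G)|] = 157 − 78/7 = 1021/7.
Numerically: ≈ 145.85714.
(This is only a lower bound; the true E[α(G)] may be larger.)

E[α(G)] ≥ 1021/7 ≈ 145.85714.


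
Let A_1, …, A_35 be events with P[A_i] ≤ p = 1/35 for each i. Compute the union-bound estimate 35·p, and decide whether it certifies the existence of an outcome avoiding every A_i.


Union bound: P[∪_{i=1}^{35} A_i] ≤ Σ_i P[A_i] ≤ 35·p = 35·(1/35) = 1.
Numerically: 1 ≈ 1.000000.
Is 1 < 1? NO.
Since the bound 1 is ≥ 1, the union bound is uninformative here; it does NOT by itself certify existence.

35·p = 1 ≈ 1.000000; existence NOT certified by the union bound.


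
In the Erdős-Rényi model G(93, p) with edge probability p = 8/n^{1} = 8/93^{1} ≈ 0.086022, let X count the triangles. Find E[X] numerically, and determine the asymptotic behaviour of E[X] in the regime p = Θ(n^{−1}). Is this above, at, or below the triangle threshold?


Number of potential triangles: C(93, 3) = 129766.
Each occurs with probability p³ ≈ (0.086022)³ ≈ 6.3653328e-04.
By linearity: E[X] = C(93, 3)·p³ ≈ 129766 · 6.3653328e-04 ≈ 82.60038.
Here α = 1, so p = 8/n is exactly at the triangle threshold p ~ 1/n. Asymptotically E[X] → c³/6 = 8³/6 = 256/3 ≈ 85.33333, a bounded constant. In this regime the triangle count is asymptotically Poisson(c³/6).

E[X] ≈ 82.60038; in regime p = Θ(1/n^{1}) E[X] stays bounded (at the triangle threshold p ~ 1/n).
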